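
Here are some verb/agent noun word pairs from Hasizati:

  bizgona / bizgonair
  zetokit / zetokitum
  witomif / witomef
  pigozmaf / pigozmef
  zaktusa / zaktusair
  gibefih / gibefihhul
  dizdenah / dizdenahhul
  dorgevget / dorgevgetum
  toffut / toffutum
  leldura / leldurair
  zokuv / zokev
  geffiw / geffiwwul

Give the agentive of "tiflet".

tifletum

zokuv and toffut both have last vowel 'u' yet inflect differently (zokev, toffutum), so the last vowel is not what conditions the rule; the final letter is.
"tiflet" ends in -t. The stems ending in -t (toffut → toffutum, dorgevget → dorgevgetum, zetokit → zetokitum) add -um.
So tiflet → tifletum.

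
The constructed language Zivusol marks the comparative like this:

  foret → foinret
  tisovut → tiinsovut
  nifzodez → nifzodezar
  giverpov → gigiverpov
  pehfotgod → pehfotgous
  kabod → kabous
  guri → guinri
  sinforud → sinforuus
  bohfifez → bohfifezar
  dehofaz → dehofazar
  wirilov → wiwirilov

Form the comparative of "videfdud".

"videfdud" ends in -d. The stems ending in -d (pehfotgod → pehfotgous, kabod → kabous, sinforud → sinforuus) drop the final letter and add -us.
The other patterns: stems ending in -v repeat the first consonant+vowel as a prefix; stems ending in -z add -ar; stems ending in -i or -t insert -in- after the first vowel.
So videfdud → videfduus.

videfduus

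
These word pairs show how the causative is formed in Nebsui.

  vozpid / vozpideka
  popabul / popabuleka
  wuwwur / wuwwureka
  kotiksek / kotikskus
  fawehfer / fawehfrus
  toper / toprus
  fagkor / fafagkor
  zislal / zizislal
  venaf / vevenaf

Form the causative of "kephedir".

"kephedir" has last vowel 'i'. The one such stem in the data (vozpid → vozpideka) adds -eka, so the same rule applies.
The other patterns: stems whose last vowel is 'e' delete the last vowel and add -us; stems whose last vowel is 'a' or 'o' repeat the first consonant+vowel as a prefix.
So kephedir → kephedireka.

kephedireka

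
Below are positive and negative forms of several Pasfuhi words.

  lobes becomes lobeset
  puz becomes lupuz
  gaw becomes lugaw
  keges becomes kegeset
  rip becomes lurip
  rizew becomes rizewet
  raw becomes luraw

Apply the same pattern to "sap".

gaw and rizew both end in -w yet inflect differently (lugaw, rizewet), so the final letter is not what conditions the rule; the number of vowels is.
"sap" has 1 vowel. The stems with 1 vowel (gaw → lugaw, puz → lupuz, rip → lurip) add the prefix lu-.
So sap → lusap.

lusap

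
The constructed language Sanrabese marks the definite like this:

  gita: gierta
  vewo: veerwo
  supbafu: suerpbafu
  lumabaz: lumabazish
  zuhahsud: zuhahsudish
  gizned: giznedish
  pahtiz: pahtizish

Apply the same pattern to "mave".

maerve

gita and lumabaz both have last vowel 'a' yet inflect differently (gierta, lumabazish), so the last vowel is not what conditions the rule; whether the stem ends in a vowel or a consonant is.
"mave" ends in a vowel. The stems ending in a vowel (gita → gierta, vewo → veerwo, supbafu → suerpbafu) insert -er- after the first vowel.
So mave → maerve.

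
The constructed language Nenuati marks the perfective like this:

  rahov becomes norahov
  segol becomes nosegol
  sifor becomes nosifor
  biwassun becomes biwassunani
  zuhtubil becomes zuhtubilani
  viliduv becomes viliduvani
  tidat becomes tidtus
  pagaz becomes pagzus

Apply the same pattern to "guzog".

segol and zuhtubil both end in -l yet inflect differently (nosegol, zuhtubilani), so the final letter is not what conditions the rule; the last vowel is.
"guzog" has last vowel 'o'. The stems whose last vowel is 'o' (rahov → norahov, segol → nosegol, sifor → nosifor) add the prefix no-.
So guzog → noguzog.

noguzog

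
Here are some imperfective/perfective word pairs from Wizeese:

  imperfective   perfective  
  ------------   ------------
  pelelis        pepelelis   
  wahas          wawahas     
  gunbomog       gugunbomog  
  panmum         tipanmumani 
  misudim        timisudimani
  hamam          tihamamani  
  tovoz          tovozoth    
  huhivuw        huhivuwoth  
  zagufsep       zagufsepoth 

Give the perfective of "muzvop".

"muzvop" ends in -p. The one such stem in the data (zagufsep → zagufsepoth) adds -oth, so the same rule applies.
The other patterns: stems ending in -g or -s repeat the first consonant+vowel as a prefix; stems ending in -m add ti- … -ani around the stem.
So muzvop → muzvopoth.

muzvopoth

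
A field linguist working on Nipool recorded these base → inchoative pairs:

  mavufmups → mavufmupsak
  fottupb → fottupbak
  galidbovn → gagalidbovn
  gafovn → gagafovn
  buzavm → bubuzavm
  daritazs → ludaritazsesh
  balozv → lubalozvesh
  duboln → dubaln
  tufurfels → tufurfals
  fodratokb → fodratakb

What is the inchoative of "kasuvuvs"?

mavufmups and daritazs both end in -s yet inflect differently (mavufmupsak, ludaritazsesh), so the final letter is not what conditions the rule; the second-to-last letter is.
"kasuvuvs" has second-to-last letter 'v'. The stems whose second-to-last letter is 'v' (galidbovn → gagalidbovn, gafovn → gagafovn, buzavm → bubuzavm) repeat the first consonant+vowel as a prefix.
The other patterns: stems whose second-to-last letter is 'p' add -ak; stems whose second-to-last letter is 'z' add lu- … -esh around the stem; stems whose second-to-last letter is 'k' or 'l' change the last vowel to 'a'.
So kasuvuvs → kakasuvuvs.

kakasuvuvs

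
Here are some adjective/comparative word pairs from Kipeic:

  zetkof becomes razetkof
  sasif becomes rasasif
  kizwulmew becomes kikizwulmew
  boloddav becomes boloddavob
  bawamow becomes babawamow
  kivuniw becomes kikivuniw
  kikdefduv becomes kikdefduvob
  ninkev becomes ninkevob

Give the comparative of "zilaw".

zetkof and bawamow both have last vowel 'o' yet inflect differently (razetkof, babawamow), so the last vowel is not what conditions the rule; the final letter is.
"zilaw" ends in -w. The stems ending in -w (bawamow → babawamow, kizwulmew → kikizwulmew, kivuniw → kikivuniw) repeat the first consonant+vowel as a prefix.
So zilaw → zizilaw.

zizilaw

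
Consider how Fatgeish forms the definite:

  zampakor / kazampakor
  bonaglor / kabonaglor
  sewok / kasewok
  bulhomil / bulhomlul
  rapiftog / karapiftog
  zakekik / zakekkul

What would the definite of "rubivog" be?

sewok and zakekik both end in -k yet inflect differently (kasewok, zakekkul), so the final letter is not what conditions the rule; the last vowel is.
"rubivog" has last vowel 'o'. The stems whose last vowel is 'o' (zampakor → kazampakor, bonaglor → kabonaglor, sewok → kasewok) add the prefix ka-.
So rubivog → karubivog.

karubivog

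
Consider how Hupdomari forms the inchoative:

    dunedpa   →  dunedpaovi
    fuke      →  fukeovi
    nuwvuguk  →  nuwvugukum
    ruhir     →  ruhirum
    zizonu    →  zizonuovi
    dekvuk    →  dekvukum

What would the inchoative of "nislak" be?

nislakum

zizonu and nuwvuguk both have last vowel 'u' yet inflect differently (zizonuovi, nuwvugukum), so the last vowel is not what conditions the rule; whether the stem ends in a vowel or a consonant is.
"nislak" ends in a consonant. The stems ending in a consonant (ruhir → ruhirum, nuwvuguk → nuwvugukum, dekvuk → dekvukum) add -um.
So nislak → nislakum.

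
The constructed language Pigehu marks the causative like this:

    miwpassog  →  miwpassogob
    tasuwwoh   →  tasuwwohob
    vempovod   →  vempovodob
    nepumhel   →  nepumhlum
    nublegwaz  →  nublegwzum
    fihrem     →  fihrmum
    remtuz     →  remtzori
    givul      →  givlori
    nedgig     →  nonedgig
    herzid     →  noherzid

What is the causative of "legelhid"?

nublegwaz and remtuz both end in -z yet inflect differently (nublegwzum, remtzori), so the final letter is not what conditions the rule; the last vowel is.
"legelhid" has last vowel 'i'. The stems whose last vowel is 'i' (nedgig → nonedgig, herzid → noherzid) add the prefix no-.
The other patterns: stems whose last vowel is 'o' add -ob; stems whose last vowel is 'a' or 'e' delete the last vowel and add -um; stems whose last vowel is 'u' delete the last vowel and add -ori.
So legelhid → nolegelhid.

nolegelhid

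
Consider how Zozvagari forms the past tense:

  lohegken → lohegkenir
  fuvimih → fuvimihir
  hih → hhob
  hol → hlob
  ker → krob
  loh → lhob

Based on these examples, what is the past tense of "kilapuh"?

fuvimih and hih both end in -h yet inflect differently (fuvimihir, hhob), so the final letter is not what conditions the rule; the number of vowels is.
"kilapuh" has 3 vowels. The stems with 3 vowels (lohegken → lohegkenir, fuvimih → fuvimihir) add -ir.
The other pattern: stems with 1 vowel delete the last vowel and add -ob.
So kilapuh → kilapuhir.

kilapuhir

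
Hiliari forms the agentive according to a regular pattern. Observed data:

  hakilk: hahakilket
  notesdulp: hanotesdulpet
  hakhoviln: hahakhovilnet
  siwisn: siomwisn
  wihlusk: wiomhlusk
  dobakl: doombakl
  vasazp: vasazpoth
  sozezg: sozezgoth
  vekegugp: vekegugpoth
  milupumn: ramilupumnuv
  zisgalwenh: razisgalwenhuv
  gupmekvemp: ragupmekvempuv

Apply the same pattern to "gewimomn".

hakhoviln and siwisn both end in -n yet inflect differently (hahakhovilnet, siomwisn), so the final letter is not what conditions the rule; the second-to-last letter is.
"gewimomn" has second-to-last letter 'm'. The stems whose second-to-last letter is 'm' (milupumn → ramilupumnuv, gupmekvemp → ragupmekvempuv) add ra- … -uv around the stem.
The other patterns: stems whose second-to-last letter is 'l' add ha- … -et around the stem; stems whose second-to-last letter is 'k' or 's' insert -om- after the first vowel; stems whose second-to-last letter is 'g' or 'z' add -oth.
So gewimomn → ragewimomnuv.

ragewimomnuv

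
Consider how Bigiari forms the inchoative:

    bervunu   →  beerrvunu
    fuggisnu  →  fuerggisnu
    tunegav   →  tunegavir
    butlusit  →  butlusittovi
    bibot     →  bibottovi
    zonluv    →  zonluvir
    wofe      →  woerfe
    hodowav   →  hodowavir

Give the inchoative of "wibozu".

wierbozu

zonluv and fuggisnu both have last vowel 'u' yet inflect differently (zonluvir, fuerggisnu), so the last vowel is not what conditions the rule; the final letter is.
"wibozu" ends in -u. The stems ending in -u (fuggisnu → fuerggisnu, bervunu → beerrvunu) insert -er- after the first vowel.
The other patterns: stems ending in -t double the final consonant and add -ovi; stems ending in -v add -ir.
So wibozu → wierbozu.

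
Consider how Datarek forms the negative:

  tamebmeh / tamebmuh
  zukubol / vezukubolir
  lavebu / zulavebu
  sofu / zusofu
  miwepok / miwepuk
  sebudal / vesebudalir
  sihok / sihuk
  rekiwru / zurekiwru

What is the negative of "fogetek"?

zukubol and sihok both have last vowel 'o' yet inflect differently (vezukubolir, sihuk), so the last vowel is not what conditions the rule; the final letter is.
"fogetek" ends in -k. The stems ending in -k (sihok → sihuk, miwepok → miwepuk) change the last vowel to 'u'.
The other patterns: stems ending in -u add the prefix zu-; stems ending in -l add ve- … -ir around the stem.
So fogetek → fogetuk.

fogetuk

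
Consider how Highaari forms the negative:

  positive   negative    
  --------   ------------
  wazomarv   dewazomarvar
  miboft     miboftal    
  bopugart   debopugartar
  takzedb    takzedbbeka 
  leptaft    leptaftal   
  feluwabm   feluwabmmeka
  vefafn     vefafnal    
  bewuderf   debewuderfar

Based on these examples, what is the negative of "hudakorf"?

leptaft and bopugart both end in -t yet inflect differently (leptaftal, debopugartar), so the final letter is not what conditions the rule; the second-to-last letter is.
"hudakorf" has second-to-last letter 'r'. The stems whose second-to-last letter is 'r' (bewuderf → debewuderfar, wazomarv → dewazomarvar, bopugart → debopugartar) add de- … -ar around the stem.
So hudakorf → dehudakorfar.

dehudakorfar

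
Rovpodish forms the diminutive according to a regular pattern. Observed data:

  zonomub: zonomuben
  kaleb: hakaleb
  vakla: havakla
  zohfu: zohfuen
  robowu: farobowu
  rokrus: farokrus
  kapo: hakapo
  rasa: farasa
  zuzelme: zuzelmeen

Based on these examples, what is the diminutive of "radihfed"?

"radihfed" begins with r-. The stems beginning with r- (rasa → farasa, rokrus → farokrus, robowu → farobowu) add the prefix fa-.
The other patterns: stems beginning with z- add -en; stems beginning with k- or v- add the prefix ha-.
So radihfed → faradihfed.

faradihfed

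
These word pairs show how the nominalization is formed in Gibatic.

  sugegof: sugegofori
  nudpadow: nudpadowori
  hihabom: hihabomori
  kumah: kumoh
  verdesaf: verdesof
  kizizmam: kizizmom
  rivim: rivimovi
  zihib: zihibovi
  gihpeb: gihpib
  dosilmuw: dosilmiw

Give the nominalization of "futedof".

futedofori

sugegof and verdesaf both end in -f yet inflect differently (sugegofori, verdesof), so the final letter is not what conditions the rule; the last vowel is.
"futedof" has last vowel 'o'. The stems whose last vowel is 'o' (sugegof → sugegofori, nudpadow → nudpadowori, hihabom → hihabomori) add -ori.
The other patterns: stems whose last vowel is 'a' change the last vowel to 'o'; stems whose last vowel is 'i' add -ovi; stems whose last vowel is 'e' or 'u' change the last vowel to 'i'.
So futedof → futedofori.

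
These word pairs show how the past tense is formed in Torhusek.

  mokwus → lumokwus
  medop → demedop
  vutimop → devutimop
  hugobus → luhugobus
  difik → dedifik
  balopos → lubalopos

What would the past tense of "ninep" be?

deninep

balopos and medop both have last vowel 'o' yet inflect differently (lubalopos, demedop), so the last vowel is not what conditions the rule; the final letter is.
"ninep" ends in -p. The stems ending in -p (medop → demedop, vutimop → devutimop) add the prefix de-.
So ninep → deninep.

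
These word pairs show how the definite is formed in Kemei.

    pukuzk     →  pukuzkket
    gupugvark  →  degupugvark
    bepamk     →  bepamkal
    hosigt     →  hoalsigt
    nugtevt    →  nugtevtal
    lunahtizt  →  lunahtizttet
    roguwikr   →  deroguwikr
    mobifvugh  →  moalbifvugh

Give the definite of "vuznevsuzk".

nugtevt and lunahtizt both end in -t yet inflect differently (nugtevtal, lunahtizttet), so the final letter is not what conditions the rule; the second-to-last letter is.
"vuznevsuzk" has second-to-last letter 'z'. The stems whose second-to-last letter is 'z' (lunahtizt → lunahtizttet, pukuzk → pukuzkket) double the final consonant and add -et.
So vuznevsuzk → vuznevsuzkket.

vuznevsuzkket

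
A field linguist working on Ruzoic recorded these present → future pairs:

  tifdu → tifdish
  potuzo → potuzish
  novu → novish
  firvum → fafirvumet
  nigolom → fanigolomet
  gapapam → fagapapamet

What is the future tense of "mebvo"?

mebvish

tifdu and firvum both have last vowel 'u' yet inflect differently (tifdish, fafirvumet), so the last vowel is not what conditions the rule; whether the stem ends in a vowel or a consonant is.
"mebvo" ends in a vowel. The stems ending in a vowel (tifdu → tifdish, potuzo → potuzish, novu → novish) drop the final letter and add -ish.
The other pattern: stems ending in a consonant add fa- … -et around the stem.
So mebvo → mebvish.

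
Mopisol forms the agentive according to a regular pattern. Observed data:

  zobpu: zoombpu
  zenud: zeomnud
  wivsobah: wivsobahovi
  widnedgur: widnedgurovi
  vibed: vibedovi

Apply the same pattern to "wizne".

"wizne" begins with w-. The stems beginning with w- (wivsobah → wivsobahovi, widnedgur → widnedgurovi) add -ovi.
So wizne → wizneovi.

wizneovi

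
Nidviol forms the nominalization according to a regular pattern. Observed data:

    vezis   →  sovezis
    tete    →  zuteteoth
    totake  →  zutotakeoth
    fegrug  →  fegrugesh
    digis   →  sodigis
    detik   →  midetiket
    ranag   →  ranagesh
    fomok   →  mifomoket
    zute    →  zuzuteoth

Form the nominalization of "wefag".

"wefag" ends in -g. The stems ending in -g (fegrug → fegrugesh, ranag → ranagesh) add -esh.
The other patterns: stems ending in -s add the prefix so-; stems ending in -e add zu- … -oth around the stem; stems ending in -k add mi- … -et around the stem.
So wefag → wefagesh.

wefagesh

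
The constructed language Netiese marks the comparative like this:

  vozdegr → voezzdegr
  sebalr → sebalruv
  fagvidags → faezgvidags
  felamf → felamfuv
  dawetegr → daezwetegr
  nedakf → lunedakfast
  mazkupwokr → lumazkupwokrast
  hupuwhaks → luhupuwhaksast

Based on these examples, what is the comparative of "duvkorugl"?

mazkupwokr and dawetegr both end in -r yet inflect differently (lumazkupwokrast, daezwetegr), so the final letter is not what conditions the rule; the second-to-last letter is.
"duvkorugl" has second-to-last letter 'g'. The stems whose second-to-last letter is 'g' (dawetegr → daezwetegr, fagvidags → faezgvidags, vozdegr → voezzdegr) insert -ez- after the first vowel.
So duvkorugl → duezvkorugl.

duezvkorugl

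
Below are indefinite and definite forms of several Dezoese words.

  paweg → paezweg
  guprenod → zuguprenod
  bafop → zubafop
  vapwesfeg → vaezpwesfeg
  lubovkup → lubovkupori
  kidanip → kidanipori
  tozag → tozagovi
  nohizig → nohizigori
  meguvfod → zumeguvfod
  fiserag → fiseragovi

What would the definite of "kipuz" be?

kipuzori

fiserag and vapwesfeg both end in -g yet inflect differently (fiseragovi, vaezpwesfeg), so the final letter is not what conditions the rule; the last vowel is.
"kipuz" has last vowel 'u'. The one such stem in the data (lubovkup → lubovkupori) adds -ori, so the same rule applies.
So kipuz → kipuzori.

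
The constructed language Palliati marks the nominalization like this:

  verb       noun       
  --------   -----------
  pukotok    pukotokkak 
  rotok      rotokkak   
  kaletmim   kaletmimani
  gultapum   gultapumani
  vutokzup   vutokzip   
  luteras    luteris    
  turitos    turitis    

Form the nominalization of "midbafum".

gultapum and vutokzup both have last vowel 'u' yet inflect differently (gultapumani, vutokzip), so the last vowel is not what conditions the rule; the final letter is.
"midbafum" ends in -m. The stems ending in -m (kaletmim → kaletmimani, gultapum → gultapumani) add -ani.
The other patterns: stems ending in -k double the final consonant and add -ak; stems ending in -p or -s change the last vowel to 'i'.
So midbafum → midbafumani.

midbafumani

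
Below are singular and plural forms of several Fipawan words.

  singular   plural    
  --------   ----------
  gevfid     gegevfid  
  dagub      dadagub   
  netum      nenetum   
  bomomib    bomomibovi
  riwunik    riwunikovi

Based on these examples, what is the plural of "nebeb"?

dagub and bomomib both end in -b yet inflect differently (dadagub, bomomibovi), so the final letter is not what conditions the rule; the number of vowels is.
"nebeb" has 2 vowels. The stems with 2 vowels (gevfid → gegevfid, dagub → dadagub, netum → nenetum) repeat the first consonant+vowel as a prefix.
The other pattern: stems with 3 vowels add -ovi.
So nebeb → nenebeb.

nenebeb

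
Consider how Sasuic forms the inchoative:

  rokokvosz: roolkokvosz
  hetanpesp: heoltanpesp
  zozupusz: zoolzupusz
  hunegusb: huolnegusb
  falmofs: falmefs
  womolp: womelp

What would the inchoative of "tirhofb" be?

tirhefb

hetanpesp and womolp both end in -p yet inflect differently (heoltanpesp, womelp), so the final letter is not what conditions the rule; the second-to-last letter is.
"tirhofb" has second-to-last letter 'f'. The one such stem in the data (falmofs → falmefs) changes the last vowel to 'e' (as does womolp), so the same rule applies.
The other pattern: stems whose second-to-last letter is 's' insert -ol- after the first vowel.
So tirhofb → tirhefb.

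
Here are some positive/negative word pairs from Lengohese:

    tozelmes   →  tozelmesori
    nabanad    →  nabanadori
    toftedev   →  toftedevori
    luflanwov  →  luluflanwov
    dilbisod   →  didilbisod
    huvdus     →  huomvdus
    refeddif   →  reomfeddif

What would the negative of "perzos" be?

peperzos

toftedev and luflanwov both end in -v yet inflect differently (toftedevori, luluflanwov), so the final letter is not what conditions the rule; the last vowel is.
"perzos" has last vowel 'o'. The stems whose last vowel is 'o' (luflanwov → luluflanwov, dilbisod → didilbisod) repeat the first consonant+vowel as a prefix.
The other patterns: stems whose last vowel is 'a' or 'e' add -ori; stems whose last vowel is 'i' or 'u' insert -om- after the first vowel.
So perzos → peperzos.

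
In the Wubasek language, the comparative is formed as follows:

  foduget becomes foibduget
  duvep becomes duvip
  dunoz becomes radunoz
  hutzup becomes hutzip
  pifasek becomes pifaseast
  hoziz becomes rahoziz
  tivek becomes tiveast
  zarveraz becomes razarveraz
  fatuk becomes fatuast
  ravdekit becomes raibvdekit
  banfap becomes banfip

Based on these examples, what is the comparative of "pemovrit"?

"pemovrit" ends in -t. The stems ending in -t (foduget → foibduget, ravdekit → raibvdekit) insert -ib- after the first vowel.
So pemovrit → peibmovrit.

peibmovrit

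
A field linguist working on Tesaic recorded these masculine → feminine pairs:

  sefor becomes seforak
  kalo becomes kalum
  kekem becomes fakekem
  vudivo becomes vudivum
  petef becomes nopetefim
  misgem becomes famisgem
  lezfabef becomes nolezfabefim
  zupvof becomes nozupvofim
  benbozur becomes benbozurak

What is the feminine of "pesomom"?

kalo and zupvof both have last vowel 'o' yet inflect differently (kalum, nozupvofim), so the last vowel is not what conditions the rule; the final letter is.
"pesomom" ends in -m. The stems ending in -m (misgem → famisgem, kekem → fakekem) add the prefix fa-.
The other patterns: stems ending in -o drop the final letter and add -um; stems ending in -f add no- … -im around the stem; stems ending in -r add -ak.
So pesomom → fapesomom.

fapesomom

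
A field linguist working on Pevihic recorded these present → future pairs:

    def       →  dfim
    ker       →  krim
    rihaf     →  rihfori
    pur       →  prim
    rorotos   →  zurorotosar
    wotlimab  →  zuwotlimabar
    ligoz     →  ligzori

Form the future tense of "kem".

kmim

"kem" has 1 vowel. The stems with 1 vowel (pur → prim, def → dfim, ker → krim) delete the last vowel and add -im.
So kem → kmim.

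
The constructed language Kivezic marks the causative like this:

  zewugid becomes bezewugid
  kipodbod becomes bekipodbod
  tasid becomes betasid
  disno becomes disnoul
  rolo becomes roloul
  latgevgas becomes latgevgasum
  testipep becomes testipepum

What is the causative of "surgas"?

surgasum

kipodbod and disno both have last vowel 'o' yet inflect differently (bekipodbod, disnoul), so the last vowel is not what conditions the rule; the final letter is.
"surgas" ends in -s. The one such stem in the data (latgevgas → latgevgasum) adds -um, so the same rule applies.
So surgas → surgasum.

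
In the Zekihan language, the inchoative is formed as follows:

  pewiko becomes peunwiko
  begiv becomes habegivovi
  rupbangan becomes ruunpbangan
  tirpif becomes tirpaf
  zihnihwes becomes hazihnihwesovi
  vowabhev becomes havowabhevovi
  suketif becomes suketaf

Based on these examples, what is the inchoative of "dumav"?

suketif and begiv both have last vowel 'i' yet inflect differently (suketaf, habegivovi), so the last vowel is not what conditions the rule; the final letter is.
"dumav" ends in -v. The stems ending in -v (begiv → habegivovi, vowabhev → havowabhevovi) add ha- … -ovi around the stem.
The other patterns: stems ending in -f change the last vowel to 'a'; stems ending in -n or -o insert -un- after the first vowel.
So dumav → hadumavovi.

hadumavovi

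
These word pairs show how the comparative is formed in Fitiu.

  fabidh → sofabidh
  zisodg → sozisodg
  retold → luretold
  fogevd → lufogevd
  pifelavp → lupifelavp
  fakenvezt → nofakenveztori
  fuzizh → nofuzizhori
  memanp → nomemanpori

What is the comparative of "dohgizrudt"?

fabidh and fuzizh both end in -h yet inflect differently (sofabidh, nofuzizhori), so the final letter is not what conditions the rule; the second-to-last letter is.
"dohgizrudt" has second-to-last letter 'd'. The stems whose second-to-last letter is 'd' (fabidh → sofabidh, zisodg → sozisodg) add the prefix so-.
The other patterns: stems whose second-to-last letter is 'l' or 'v' add the prefix lu-; stems whose second-to-last letter is 'n' or 'z' add no- … -ori around the stem.
So dohgizrudt → sodohgizrudt.

sodohgizrudt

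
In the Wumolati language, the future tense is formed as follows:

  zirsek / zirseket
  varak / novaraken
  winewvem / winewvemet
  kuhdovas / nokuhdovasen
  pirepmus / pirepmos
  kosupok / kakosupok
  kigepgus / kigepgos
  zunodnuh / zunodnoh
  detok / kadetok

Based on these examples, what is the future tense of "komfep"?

komfepet

kigepgus and kuhdovas both end in -s yet inflect differently (kigepgos, nokuhdovasen), so the final letter is not what conditions the rule; the last vowel is.
"komfep" has last vowel 'e'. The stems whose last vowel is 'e' (winewvem → winewvemet, zirsek → zirseket) add -et.
So komfep → komfepet.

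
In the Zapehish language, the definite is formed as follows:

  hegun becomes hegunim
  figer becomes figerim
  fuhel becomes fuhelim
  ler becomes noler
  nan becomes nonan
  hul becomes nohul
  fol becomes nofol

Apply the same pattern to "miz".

figer and ler both end in -r yet inflect differently (figerim, noler), so the final letter is not what conditions the rule; the number of vowels is.
"miz" has 1 vowel. The stems with 1 vowel (ler → noler, nan → nonan, hul → nohul) add the prefix no-.
So miz → nomiz.

nomiz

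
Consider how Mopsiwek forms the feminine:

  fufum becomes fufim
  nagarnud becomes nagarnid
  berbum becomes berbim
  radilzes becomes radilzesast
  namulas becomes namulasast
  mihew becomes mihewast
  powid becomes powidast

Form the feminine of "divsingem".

"divsingem" has last vowel 'e'. The stems whose last vowel is 'e' (radilzes → radilzesast, mihew → mihewast) add -ast.
The other pattern: stems whose last vowel is 'u' change the last vowel to 'i'.
So divsingem → divsingemast.

divsingemast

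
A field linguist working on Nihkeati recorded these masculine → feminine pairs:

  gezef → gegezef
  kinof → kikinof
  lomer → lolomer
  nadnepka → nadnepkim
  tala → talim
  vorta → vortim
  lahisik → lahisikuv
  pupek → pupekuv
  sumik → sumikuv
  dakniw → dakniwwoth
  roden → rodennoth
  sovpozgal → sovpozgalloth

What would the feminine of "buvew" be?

"buvew" ends in -w. The one such stem in the data (dakniw → dakniwwoth) doubles the final consonant and adds -oth (as do roden, sovpozgal), so the same rule applies.
The other patterns: stems ending in -f or -r repeat the first consonant+vowel as a prefix; stems ending in -a drop the final letter and add -im; stems ending in -k add -uv.
So buvew → buvewwoth.

buvewwoth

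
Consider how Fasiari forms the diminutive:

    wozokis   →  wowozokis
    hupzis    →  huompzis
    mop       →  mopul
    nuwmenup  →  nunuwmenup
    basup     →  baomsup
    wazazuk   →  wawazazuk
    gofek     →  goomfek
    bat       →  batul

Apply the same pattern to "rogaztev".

rorogaztev

mop and basup both end in -p yet inflect differently (mopul, baomsup), so the final letter is not what conditions the rule; the number of vowels is.
"rogaztev" has 3 vowels. The stems with 3 vowels (wozokis → wowozokis, nuwmenup → nunuwmenup, wazazuk → wawazazuk) repeat the first consonant+vowel as a prefix.
So rogaztev → rorogaztev.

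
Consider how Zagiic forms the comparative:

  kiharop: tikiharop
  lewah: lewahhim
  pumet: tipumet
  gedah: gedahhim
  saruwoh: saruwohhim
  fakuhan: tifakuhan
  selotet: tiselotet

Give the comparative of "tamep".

lewah and fakuhan both have last vowel 'a' yet inflect differently (lewahhim, tifakuhan), so the last vowel is not what conditions the rule; the final letter is.
"tamep" ends in -p. The one such stem in the data (kiharop → tikiharop) adds the prefix ti-, so the same rule applies.
The other pattern: stems ending in -h double the final consonant and add -im.
So tamep → titamep.

titamep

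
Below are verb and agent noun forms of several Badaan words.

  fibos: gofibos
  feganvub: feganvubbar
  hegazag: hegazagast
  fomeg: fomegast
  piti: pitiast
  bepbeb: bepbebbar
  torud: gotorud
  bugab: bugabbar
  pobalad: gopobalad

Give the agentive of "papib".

"papib" ends in -b. The stems ending in -b (bugab → bugabbar, feganvub → feganvubbar, bepbeb → bepbebbar) double the final consonant and add -ar.
So papib → papibbar.

papibbar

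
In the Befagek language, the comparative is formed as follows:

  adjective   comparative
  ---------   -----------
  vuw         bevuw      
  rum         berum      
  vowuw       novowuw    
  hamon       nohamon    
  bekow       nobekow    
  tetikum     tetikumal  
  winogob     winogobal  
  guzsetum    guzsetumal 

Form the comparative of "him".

"him" has 1 vowel. The stems with 1 vowel (vuw → bevuw, rum → berum) add the prefix be-.
The other patterns: stems with 2 vowels add the prefix no-; stems with 3 vowels add -al.
So him → behim.

behim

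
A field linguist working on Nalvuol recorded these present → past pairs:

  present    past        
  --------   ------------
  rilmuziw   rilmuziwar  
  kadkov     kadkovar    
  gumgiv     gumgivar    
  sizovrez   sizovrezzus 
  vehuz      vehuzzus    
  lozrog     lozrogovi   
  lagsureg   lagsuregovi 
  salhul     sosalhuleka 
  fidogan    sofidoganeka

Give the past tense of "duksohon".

soduksohoneka

kadkov and lozrog both have last vowel 'o' yet inflect differently (kadkovar, lozrogovi), so the last vowel is not what conditions the rule; the final letter is.
"duksohon" ends in -n. The one such stem in the data (fidogan → sofidoganeka) adds so- … -eka around the stem, so the same rule applies.
The other patterns: stems ending in -v or -w add -ar; stems ending in -z double the final consonant and add -us; stems ending in -g add -ovi.
So duksohon → soduksohoneka.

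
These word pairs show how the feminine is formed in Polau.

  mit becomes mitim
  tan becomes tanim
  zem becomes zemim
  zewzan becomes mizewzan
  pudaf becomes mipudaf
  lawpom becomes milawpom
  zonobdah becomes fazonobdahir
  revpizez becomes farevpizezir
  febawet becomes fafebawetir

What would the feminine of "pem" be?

"pem" has 1 vowel. The stems with 1 vowel (mit → mitim, tan → tanim, zem → zemim) add -im.
The other patterns: stems with 2 vowels add the prefix mi-; stems with 3 vowels add fa- … -ir around the stem.
So pem → pemim.

pemim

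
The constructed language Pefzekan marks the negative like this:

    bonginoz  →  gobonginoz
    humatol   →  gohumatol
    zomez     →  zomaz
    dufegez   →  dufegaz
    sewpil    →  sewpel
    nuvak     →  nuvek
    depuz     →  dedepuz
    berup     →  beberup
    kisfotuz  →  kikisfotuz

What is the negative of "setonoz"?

bonginoz and zomez both end in -z yet inflect differently (gobonginoz, zomaz), so the final letter is not what conditions the rule; the last vowel is.
"setonoz" has last vowel 'o'. The stems whose last vowel is 'o' (bonginoz → gobonginoz, humatol → gohumatol) add the prefix go-.
So setonoz → gosetonoz.

gosetonoz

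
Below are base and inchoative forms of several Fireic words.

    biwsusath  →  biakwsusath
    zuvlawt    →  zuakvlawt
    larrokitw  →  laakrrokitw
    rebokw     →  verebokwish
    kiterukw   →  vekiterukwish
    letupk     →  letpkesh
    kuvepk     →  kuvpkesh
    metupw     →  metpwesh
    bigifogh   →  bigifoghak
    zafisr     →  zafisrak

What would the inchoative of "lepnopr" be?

larrokitw and rebokw both end in -w yet inflect differently (laakrrokitw, verebokwish), so the final letter is not what conditions the rule; the second-to-last letter is.
"lepnopr" has second-to-last letter 'p'. The stems whose second-to-last letter is 'p' (letupk → letpkesh, kuvepk → kuvpkesh, metupw → metpwesh) delete the last vowel and add -esh.
The other patterns: stems whose second-to-last letter is 't' or 'w' insert -ak- after the first vowel; stems whose second-to-last letter is 'k' add ve- … -ish around the stem; stems whose second-to-last letter is 'g' or 's' add -ak.
So lepnopr → lepnpresh.

lepnpresh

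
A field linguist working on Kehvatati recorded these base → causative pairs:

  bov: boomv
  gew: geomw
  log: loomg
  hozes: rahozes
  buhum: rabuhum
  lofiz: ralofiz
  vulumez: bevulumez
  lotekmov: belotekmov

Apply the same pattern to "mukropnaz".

lofiz and vulumez both end in -z yet inflect differently (ralofiz, bevulumez), so the final letter is not what conditions the rule; the number of vowels is.
"mukropnaz" has 3 vowels. The stems with 3 vowels (vulumez → bevulumez, lotekmov → belotekmov) add the prefix be-.
So mukropnaz → bemukropnaz.

bemukropnaz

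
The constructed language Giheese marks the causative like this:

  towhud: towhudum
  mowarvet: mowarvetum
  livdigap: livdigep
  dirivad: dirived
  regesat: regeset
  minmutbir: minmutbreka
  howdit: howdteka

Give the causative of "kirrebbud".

towhud and dirivad both end in -d yet inflect differently (towhudum, dirived), so the final letter is not what conditions the rule; the last vowel is.
"kirrebbud" has last vowel 'u'. The one such stem in the data (towhud → towhudum) adds -um, so the same rule applies.
So kirrebbud → kirrebbudum.

kirrebbudum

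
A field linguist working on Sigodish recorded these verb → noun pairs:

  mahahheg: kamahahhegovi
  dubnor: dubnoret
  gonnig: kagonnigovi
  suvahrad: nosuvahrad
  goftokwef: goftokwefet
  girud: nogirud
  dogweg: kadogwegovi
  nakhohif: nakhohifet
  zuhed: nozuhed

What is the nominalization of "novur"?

mahahheg and zuhed both have last vowel 'e' yet inflect differently (kamahahhegovi, nozuhed), so the last vowel is not what conditions the rule; the final letter is.
"novur" ends in -r. The one such stem in the data (dubnor → dubnoret) adds -et, so the same rule applies.
The other patterns: stems ending in -g add ka- … -ovi around the stem; stems ending in -d add the prefix no-.
So novur → novuret.

novuret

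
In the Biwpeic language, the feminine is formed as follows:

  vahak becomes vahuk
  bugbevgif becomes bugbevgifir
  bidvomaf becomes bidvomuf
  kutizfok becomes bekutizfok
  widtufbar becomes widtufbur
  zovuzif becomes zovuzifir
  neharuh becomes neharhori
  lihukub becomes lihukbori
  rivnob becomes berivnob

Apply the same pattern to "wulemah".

"wulemah" has last vowel 'a'. The stems whose last vowel is 'a' (bidvomaf → bidvomuf, widtufbar → widtufbur, vahak → vahuk) change the last vowel to 'u'.
The other patterns: stems whose last vowel is 'o' add the prefix be-; stems whose last vowel is 'u' delete the last vowel and add -ori; stems whose last vowel is 'i' add -ir.
So wulemah → wulemuh.

wulemuh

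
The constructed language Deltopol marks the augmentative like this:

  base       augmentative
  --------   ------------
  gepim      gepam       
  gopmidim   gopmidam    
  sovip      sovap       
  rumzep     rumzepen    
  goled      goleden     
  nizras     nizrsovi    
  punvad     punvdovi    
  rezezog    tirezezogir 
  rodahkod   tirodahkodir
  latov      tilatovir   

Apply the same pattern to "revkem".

sovip and rumzep both end in -p yet inflect differently (sovap, rumzepen), so the final letter is not what conditions the rule; the last vowel is.
"revkem" has last vowel 'e'. The stems whose last vowel is 'e' (rumzep → rumzepen, goled → goleden) add -en.
The other patterns: stems whose last vowel is 'i' change the last vowel to 'a'; stems whose last vowel is 'a' delete the last vowel and add -ovi; stems whose last vowel is 'o' add ti- … -ir around the stem.
So revkem → revkemen.

revkemen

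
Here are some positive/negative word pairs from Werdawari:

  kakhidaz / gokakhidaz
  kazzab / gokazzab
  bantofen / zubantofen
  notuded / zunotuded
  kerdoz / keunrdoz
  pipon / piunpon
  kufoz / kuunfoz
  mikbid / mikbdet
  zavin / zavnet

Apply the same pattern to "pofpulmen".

kakhidaz and kerdoz both end in -z yet inflect differently (gokakhidaz, keunrdoz), so the final letter is not what conditions the rule; the last vowel is.
"pofpulmen" has last vowel 'e'. The stems whose last vowel is 'e' (bantofen → zubantofen, notuded → zunotuded) add the prefix zu-.
The other patterns: stems whose last vowel is 'a' add the prefix go-; stems whose last vowel is 'o' insert -un- after the first vowel; stems whose last vowel is 'i' delete the last vowel and add -et.
So pofpulmen → zupofpulmen.

zupofpulmen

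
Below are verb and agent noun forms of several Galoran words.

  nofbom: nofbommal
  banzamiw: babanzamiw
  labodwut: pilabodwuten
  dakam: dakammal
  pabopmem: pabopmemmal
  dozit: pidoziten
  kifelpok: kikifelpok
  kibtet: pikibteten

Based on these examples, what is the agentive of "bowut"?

pibowuten

"bowut" ends in -t. The stems ending in -t (labodwut → pilabodwuten, dozit → pidoziten, kibtet → pikibteten) add pi- … -en around the stem.
The other patterns: stems ending in -m double the final consonant and add -al; stems ending in -k or -w repeat the first consonant+vowel as a prefix.
So bowut → pibowuten.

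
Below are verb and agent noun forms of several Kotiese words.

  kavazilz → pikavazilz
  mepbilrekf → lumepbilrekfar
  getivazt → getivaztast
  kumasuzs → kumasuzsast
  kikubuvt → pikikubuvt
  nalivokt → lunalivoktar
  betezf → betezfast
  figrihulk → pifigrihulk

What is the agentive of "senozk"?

senozkast

nalivokt and getivazt both end in -t yet inflect differently (lunalivoktar, getivaztast), so the final letter is not what conditions the rule; the second-to-last letter is.
"senozk" has second-to-last letter 'z'. The stems whose second-to-last letter is 'z' (kumasuzs → kumasuzsast, getivazt → getivaztast, betezf → betezfast) add -ast.
So senozk → senozkast.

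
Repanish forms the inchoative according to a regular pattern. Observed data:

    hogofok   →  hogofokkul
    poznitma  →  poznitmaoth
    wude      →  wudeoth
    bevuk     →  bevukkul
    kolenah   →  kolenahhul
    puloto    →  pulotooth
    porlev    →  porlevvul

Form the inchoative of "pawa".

pawaoth

"pawa" ends in a vowel. The stems ending in a vowel (puloto → pulotooth, wude → wudeoth, poznitma → poznitmaoth) add -oth.
The other pattern: stems ending in a consonant double the final consonant and add -ul.
So pawa → pawaoth.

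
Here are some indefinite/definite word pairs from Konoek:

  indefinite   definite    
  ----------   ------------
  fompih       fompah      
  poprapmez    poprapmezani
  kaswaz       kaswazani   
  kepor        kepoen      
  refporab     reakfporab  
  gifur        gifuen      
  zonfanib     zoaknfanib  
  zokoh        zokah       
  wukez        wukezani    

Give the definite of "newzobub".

kepor and zokoh both have last vowel 'o' yet inflect differently (kepoen, zokah), so the last vowel is not what conditions the rule; the final letter is.
"newzobub" ends in -b. The stems ending in -b (zonfanib → zoaknfanib, refporab → reakfporab) insert -ak- after the first vowel.
The other patterns: stems ending in -z add -ani; stems ending in -r drop the final letter and add -en; stems ending in -h change the last vowel to 'a'.
So newzobub → neakwzobub.

neakwzobub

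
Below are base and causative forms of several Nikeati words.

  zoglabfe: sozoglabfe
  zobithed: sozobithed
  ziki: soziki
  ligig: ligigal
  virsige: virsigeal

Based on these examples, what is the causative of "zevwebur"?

zoglabfe and virsige both end in -e yet inflect differently (sozoglabfe, virsigeal), so the final letter is not what conditions the rule; the first letter is.
"zevwebur" begins with z-. The stems beginning with z- (zoglabfe → sozoglabfe, zobithed → sozobithed, ziki → soziki) add the prefix so-.
The other pattern: stems beginning with l- or v- add -al.
So zevwebur → sozevwebur.

sozevwebur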